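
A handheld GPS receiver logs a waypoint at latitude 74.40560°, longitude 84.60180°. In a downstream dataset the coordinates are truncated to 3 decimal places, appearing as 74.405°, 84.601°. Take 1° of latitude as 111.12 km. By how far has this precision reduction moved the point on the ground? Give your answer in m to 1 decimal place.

70.8 m

The latitude changed by +0.00060° and the longitude by +0.00080°.
North–south shift: 0.00060 × 111120 = 66.672 m.
East–west at this latitude: 0.00080° × 111120 × cos 74.405° ≈ 0.00080 × 29873 = 23.8984 m.
Combined displacement = (66.672² + 23.8984²)^½ ≈ 70.8258 m.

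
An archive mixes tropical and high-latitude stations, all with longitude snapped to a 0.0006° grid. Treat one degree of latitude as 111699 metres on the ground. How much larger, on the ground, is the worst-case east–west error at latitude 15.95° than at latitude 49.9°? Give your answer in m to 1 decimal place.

With a 0.0006° grid the true value lies within half a step, ±0.0006°/2 = ±0.0003°, of the stored one.
Error at 15.95° = 0.0003° × 111699 × cos 15.95° ≈ 33.51 × 0.9615 = 32.22 m.
At 49.9°: 0.0003° × 111699 × cos 49.9° = 0.0003 × 111699 × 0.6441 ≈ 21.584 m.
So the lower-latitude error exceeds the higher by 32.22 − 21.584 = 10.635 m.

10.6 m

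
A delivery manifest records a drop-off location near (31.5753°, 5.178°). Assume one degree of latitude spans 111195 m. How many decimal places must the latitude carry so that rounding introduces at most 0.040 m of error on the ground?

7

One degree of latitude covers 111195 m.
With N decimal places the half-ulp bound is 0.5·10⁻ᴺ°, or 0.5·10⁻ᴺ × 111195 m on the ground.
Setting 55597.5 × 10⁻ᴺ ≤ 0.040 gives 10ᴺ ≥ 1.39e+06, i.e. N ≥ 6.14.
N = 6 would give 0.0556 m (too coarse); N = 7 gives 0.00556 m ≤ 0.040 m.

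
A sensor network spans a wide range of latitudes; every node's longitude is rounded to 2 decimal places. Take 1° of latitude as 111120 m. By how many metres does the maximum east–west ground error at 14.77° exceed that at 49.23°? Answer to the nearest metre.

Rounding to 2 decimal places leaves the longitude within ±0.005° of the true value.
At 14.77°: 0.005° × 111120 × cos 14.77° = 0.005 × 111120 × 0.9670 ≈ 537.24 m.
At 49.23°: 0.005° × 111120 × cos 49.23° = 0.005 × 111120 × 0.6530 ≈ 362.82 m.
Difference: 537.24 − 362.82 = 174.42 m.

174 metres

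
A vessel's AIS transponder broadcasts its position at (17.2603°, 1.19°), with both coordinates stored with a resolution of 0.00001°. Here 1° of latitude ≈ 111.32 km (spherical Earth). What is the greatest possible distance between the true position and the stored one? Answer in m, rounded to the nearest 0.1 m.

0.8 m

With a 0.00001° grid the true value lies within half a step, ±0.00001°/2 = ±5e-06°, of the stored one.
Latitude error → 5e-06 × 111320 = 0.5566 m along the meridian.
Longitude error → 5e-06 × 111320 × cos 17.2603° = 5e-06 × 111320 × 0.9550 ≈ 0.531534 m.
Worst case both components are at the extreme and orthogonal: √(0.5566² + 0.531534²) ≈ 0.769631 m.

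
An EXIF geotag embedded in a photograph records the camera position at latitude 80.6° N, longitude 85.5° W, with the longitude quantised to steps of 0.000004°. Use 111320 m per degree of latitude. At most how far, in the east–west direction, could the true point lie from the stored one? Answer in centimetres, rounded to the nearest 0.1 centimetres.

With a 0.000004° grid the true value lies within half a step, ±0.000004°/2 = ±2e-06°, of the stored one.
Parallels shrink by cos φ, so at 80.6° a degree of longitude is 111320 × 0.1633 ≈ 18181.4 m.
Maximum E–W displacement: 2e-06 × 18181.4 = 0.0363629 m.
That is 0.0363629 m = 3.6363 cm.

3.6 centimetres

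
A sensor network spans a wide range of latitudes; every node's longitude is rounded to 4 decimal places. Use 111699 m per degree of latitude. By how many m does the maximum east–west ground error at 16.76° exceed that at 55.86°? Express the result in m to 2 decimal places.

Rounding to 4 decimal places leaves the longitude within ±5e-05° of the true value.
Error at 16.76° = 5e-05° × 111699 × cos 16.76° ≈ 5.585 × 0.9575 = 5.3477 m.
At 55.86°: 5e-05° × 111699 × cos 55.86° = 5e-05 × 111699 × 0.5612 ≈ 3.1344 m.
Difference: 5.3477 − 3.1344 = 2.2133 m.

2.21 m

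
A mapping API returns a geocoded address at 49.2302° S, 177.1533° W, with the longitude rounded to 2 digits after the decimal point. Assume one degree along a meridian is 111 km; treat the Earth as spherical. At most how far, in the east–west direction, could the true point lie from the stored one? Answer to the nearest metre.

Rounding to 2 decimal places leaves the longitude within ±0.005° of the true value.
One degree of longitude at 49.2302° is 111000 × cos 49.2302° ≈ 111000 × 0.6530 = 72485.4 m.
East–west error: 0.005° × 72485.4 m/° ≈ 362.427 m.

362 metres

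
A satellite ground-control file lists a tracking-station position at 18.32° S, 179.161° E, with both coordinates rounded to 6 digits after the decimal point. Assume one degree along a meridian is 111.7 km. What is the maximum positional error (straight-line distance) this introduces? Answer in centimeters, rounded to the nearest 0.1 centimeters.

Rounding to 6 decimal places leaves each coordinate within ±5e-07° of the true value.
North–south component: 5e-07° × 111700 = 0.05585 m.
East–west component at 18.32°: 5e-07° × 111700 × cos 18.32° ≈ 5e-07 × 106039 ≈ 0.0530193 m.
The two errors are perpendicular, so the maximum displacement is √(0.05585² + 0.0530193²) ≈ 0.0770082 m.
That is 0.0770082 m = 7.7008 cm.

7.7 centimeters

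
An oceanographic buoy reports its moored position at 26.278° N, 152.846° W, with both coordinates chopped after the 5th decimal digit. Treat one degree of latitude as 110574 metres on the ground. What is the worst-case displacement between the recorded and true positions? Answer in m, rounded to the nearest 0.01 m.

1.49 m

Truncating at 5 decimal places can drop up to a full unit in the last place, so each coordinate may be off by as much as 1e-05°.
Latitude error → 1e-05 × 110574 = 1.10574 m along the meridian.
E–W at 26.278°: 1e-05° × 110574 × cos 26.278° = 1e-05 × 110574 × 0.8967 ≈ 0.991469 m.
Worst case both components are at the extreme and orthogonal: √(1.10574² + 0.991469²) ≈ 1.48515 m.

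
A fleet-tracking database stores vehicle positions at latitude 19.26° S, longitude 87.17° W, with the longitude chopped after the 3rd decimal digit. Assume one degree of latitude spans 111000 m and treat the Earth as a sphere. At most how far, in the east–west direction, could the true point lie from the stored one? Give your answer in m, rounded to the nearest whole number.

105 m

Truncating at 3 decimal places can drop up to a full unit in the last place, so the longitude may be off by as much as 0.001°.
One degree of longitude at 19.26° is 111000 × cos 19.26° ≈ 111000 × 0.9440 = 104787 m.
East–west error: 0.001° × 104787 m/° ≈ 104.787 m.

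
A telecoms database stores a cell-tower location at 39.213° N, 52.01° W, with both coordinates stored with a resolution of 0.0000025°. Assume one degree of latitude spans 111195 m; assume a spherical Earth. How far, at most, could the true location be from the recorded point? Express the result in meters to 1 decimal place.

With a 0.0000025° grid the true value lies within half a step, ±0.0000025°/2 = ±1.25e-06°, of the stored one.
N–S: 1.25e-06° × 111195 m/° = 0.138994 m.
Longitude error → 1.25e-06 × 111195 × cos 39.213° = 1.25e-06 × 111195 × 0.7748 ≈ 0.107693 m.
Worst case both components are at the extreme and orthogonal: √(0.138994² + 0.107693²) ≈ 0.175832 m.

0.2 meters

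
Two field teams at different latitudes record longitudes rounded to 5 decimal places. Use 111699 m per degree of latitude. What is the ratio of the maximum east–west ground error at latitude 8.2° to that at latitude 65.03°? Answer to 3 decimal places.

Rounding to 5 decimal places leaves the longitude within ±5e-06° of the true value.
Error at 8.2° = 5e-06° × 111699 × cos 8.2° ≈ 0.5585 × 0.9898 = 0.55279 m.
At 65.03°: 5e-06° × 111699 × cos 65.03° = 5e-06 × 111699 × 0.4221 ≈ 0.23577 m.
The ratio reduces to cos 8.2° / cos 65.03° = 0.9898/0.4221 ≈ 2.3446.

2.345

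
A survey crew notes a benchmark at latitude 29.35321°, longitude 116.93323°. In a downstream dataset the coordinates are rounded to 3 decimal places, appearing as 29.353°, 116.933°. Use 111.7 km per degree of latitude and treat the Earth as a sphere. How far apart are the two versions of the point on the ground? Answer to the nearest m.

32 m

The latitude changed by +0.00021° and the longitude by +0.00023°.
North–south shift: 0.00021 × 111700 = 23.457 m.
East–west at this latitude: 0.00023° × 111700 × cos 29.353° ≈ 0.00023 × 97359.5 = 22.3927 m.
Hypotenuse of the two orthogonal shifts: √(23.457² + 22.3927²) = 32.4294 m.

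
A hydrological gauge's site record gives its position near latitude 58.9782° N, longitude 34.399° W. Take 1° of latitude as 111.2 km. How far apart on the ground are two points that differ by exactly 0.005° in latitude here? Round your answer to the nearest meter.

556 meters

Along a meridian 0.005° is 0.005 × 111200 = 556 m.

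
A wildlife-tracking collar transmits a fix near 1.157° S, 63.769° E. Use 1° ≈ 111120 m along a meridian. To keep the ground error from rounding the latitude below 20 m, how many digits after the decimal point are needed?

4 decimal places

One degree of latitude covers 111120 m.
Rounding to N decimal places gives at most 0.5 × 10⁻ᴺ degrees of error, i.e. 0.5 × 10⁻ᴺ × 111120 m.
Need 0.5 × 111120 × 10⁻ᴺ ≤ 20 → 10⁻ᴺ ≤ 3.600e-04, so N ≥ 3.44.
So 4 decimal places suffice (5.56 m); 3 would allow up to 55.6 m.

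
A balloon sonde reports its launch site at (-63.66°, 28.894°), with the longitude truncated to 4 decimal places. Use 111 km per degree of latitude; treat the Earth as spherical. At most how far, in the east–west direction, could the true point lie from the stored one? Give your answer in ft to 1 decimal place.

16.2 ft

Truncating at 4 decimal places can drop up to a full unit in the last place, so the longitude may be off by as much as 0.0001°.
At latitude 63.66° a degree of longitude spans 111000 m × cos 63.66° = 111000 × 0.4437 ≈ 49250.4 m.
So at most 0.0001° × 49250.4 ≈ 4.92504 m east–west.
In feet: 4.92504 m ÷ 0.3048 ≈ 16.158 ft.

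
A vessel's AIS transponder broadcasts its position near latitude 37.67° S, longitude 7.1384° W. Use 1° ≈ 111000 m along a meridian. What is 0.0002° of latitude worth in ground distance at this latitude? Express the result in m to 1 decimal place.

22.2 m

Along a meridian 0.0002° is 0.0002 × 111000 = 22.2 m.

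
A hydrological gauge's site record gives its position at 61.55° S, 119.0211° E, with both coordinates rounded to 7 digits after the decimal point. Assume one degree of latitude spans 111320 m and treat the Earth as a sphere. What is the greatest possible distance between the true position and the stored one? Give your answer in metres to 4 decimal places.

Rounding to 7 decimal places leaves each coordinate within ±5e-08° of the true value.
North–south component: 5e-08° × 111320 = 0.005566 m.
East–west component at 61.55°: 5e-08° × 111320 × cos 61.55° ≈ 5e-08 × 53031.9 ≈ 0.0026516 m.
Worst case both components are at the extreme and orthogonal: √(0.005566² + 0.0026516²) ≈ 0.00616533 m.

0.0062 metres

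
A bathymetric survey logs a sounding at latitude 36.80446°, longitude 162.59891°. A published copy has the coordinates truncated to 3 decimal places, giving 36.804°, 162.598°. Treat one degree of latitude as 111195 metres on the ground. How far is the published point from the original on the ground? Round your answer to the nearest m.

The latitude changed by +0.00046° and the longitude by +0.00091°.
North–south shift: 0.00046 × 111195 = 51.1497 m.
East–west at this latitude: 0.00091° × 111195 × cos 36.804° ≈ 0.00091 × 89032.7 = 81.0197 m.
Combined displacement = (51.1497² + 81.0197²)^½ ≈ 95.8149 m.

96 m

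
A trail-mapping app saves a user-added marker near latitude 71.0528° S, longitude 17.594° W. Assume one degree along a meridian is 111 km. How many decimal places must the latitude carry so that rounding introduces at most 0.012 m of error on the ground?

7 decimal places

One degree of latitude covers 111000 m.
Rounding to N decimal places gives at most 0.5 × 10⁻ᴺ degrees of error, i.e. 0.5 × 10⁻ᴺ × 111000 m.
Setting 55500 × 10⁻ᴺ ≤ 0.012 gives 10ᴺ ≥ 4.625e+06, i.e. N ≥ 6.67.
N = 6 would give 0.0555 m (too coarse); N = 7 gives 0.00555 m ≤ 0.012 m.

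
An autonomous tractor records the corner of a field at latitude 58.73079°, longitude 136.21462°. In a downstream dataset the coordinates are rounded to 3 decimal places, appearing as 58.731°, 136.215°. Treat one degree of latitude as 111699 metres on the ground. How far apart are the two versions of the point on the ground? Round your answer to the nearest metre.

Δlat = 58.73079 − 58.731 = -0.00021°; Δlon = 136.21462 − 136.215 = -0.00038°.
North–south shift: -0.00021 × 111699 = -23.4568 m.
E–W at 58.731°: -0.00038° × 111699 × cos 58.731° = -0.00038 × 111699 × 0.5191 ≈ -22.0317 m.
Distance: √(23.4568² + 22.0317²) ≈ 32.181 m.

32 metres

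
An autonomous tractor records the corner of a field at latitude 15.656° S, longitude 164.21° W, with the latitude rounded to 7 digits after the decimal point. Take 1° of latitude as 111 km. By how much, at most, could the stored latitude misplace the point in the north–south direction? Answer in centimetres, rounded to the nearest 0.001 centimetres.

0.555 centimetres

Rounding to 7 decimal places leaves the latitude within ±5e-08° of the true value.
Along the meridian that is 5e-08° × 111000 m/° = 0.00555 m.
That is 0.00555 m = 0.555 cm.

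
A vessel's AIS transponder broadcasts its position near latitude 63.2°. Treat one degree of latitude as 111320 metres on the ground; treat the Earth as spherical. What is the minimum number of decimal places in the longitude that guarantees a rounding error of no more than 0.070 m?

At 63.2° one degree of longitude covers 111320 × cos 63.2° ≈ 111320 × 0.4509 ≈ 50191.7 m.
Rounding to N decimal places gives at most 0.5 × 10⁻ᴺ degrees of error, i.e. 0.5 × 10⁻ᴺ × 50191.7 m.
Need 0.5 × 50191.7 × 10⁻ᴺ ≤ 0.070 → 10⁻ᴺ ≤ 2.789e-06, so N ≥ 5.55.
N = 5 would give 0.251 m (too coarse); N = 6 gives 0.0251 m ≤ 0.070 m.

6 decimal places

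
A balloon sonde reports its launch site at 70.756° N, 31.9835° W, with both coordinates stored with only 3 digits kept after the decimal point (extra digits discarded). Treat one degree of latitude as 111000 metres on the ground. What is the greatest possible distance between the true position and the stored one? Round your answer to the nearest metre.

117 metres

Truncating at 3 decimal places can drop up to a full unit in the last place, so each coordinate may be off by as much as 0.001°.
Latitude error → 0.001 × 111000 = 111 m along the meridian.
East–west component at 70.756°: 0.001° × 111000 × cos 70.756° ≈ 0.001 × 36584.7 ≈ 36.5847 m.
The two errors are perpendicular, so the maximum displacement is √(111² + 36.5847²) ≈ 116.874 m.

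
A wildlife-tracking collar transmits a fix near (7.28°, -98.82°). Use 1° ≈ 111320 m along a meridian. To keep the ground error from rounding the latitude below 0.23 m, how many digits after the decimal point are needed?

6

One degree of latitude covers 111320 m.
Rounding to N decimal places gives at most 0.5 × 10⁻ᴺ degrees of error, i.e. 0.5 × 10⁻ᴺ × 111320 m.
Setting 55660 × 10⁻ᴺ ≤ 0.23 gives 10ᴺ ≥ 2.42e+05, i.e. N ≥ 5.38.
So 6 decimal places suffice (0.0557 m); 5 would allow up to 0.557 m.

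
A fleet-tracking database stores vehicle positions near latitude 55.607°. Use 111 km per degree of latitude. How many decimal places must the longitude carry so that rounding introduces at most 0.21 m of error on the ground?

At 55.607° one degree of longitude covers 111000 × cos 55.607° ≈ 111000 × 0.5649 ≈ 62700.1 m.
Rounding to N decimal places gives at most 0.5 × 10⁻ᴺ degrees of error, i.e. 0.5 × 10⁻ᴺ × 62700.1 m.
Need 0.5 × 62700.1 × 10⁻ᴺ ≤ 0.21 → 10⁻ᴺ ≤ 6.699e-06, so N ≥ 5.17.
N = 5 would give 0.314 m (too coarse); N = 6 gives 0.0314 m ≤ 0.21 m.

6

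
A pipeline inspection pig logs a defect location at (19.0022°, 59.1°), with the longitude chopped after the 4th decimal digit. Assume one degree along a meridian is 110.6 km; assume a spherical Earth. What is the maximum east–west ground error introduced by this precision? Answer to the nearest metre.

10 metres

Truncating at 4 decimal places can drop up to a full unit in the last place, so the longitude may be off by as much as 0.0001°.
Parallels shrink by cos φ, so at 19.0022° a degree of longitude is 110600 × 0.9455 ≈ 104573 m.
So at most 0.0001° × 104573 ≈ 10.4573 m east–west.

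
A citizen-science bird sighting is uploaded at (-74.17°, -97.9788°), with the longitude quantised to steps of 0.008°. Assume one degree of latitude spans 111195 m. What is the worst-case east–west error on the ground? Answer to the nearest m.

121 m

With a 0.008° grid the true value lies within half a step, ±0.008°/2 = ±0.004°, of the stored one.
Parallels shrink by cos φ, so at 74.17° a degree of longitude is 111195 × 0.2728 ≈ 30332.2 m.
East–west error: 0.004° × 30332.2 m/° ≈ 121.329 m.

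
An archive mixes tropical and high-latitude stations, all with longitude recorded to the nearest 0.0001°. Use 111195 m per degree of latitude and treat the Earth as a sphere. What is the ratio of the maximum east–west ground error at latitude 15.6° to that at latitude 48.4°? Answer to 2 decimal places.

Rounding to 4 decimal places leaves the longitude within ±5e-05° of the true value.
Error at 15.6° = 5e-05° × 111195 × cos 15.6° ≈ 5.5598 × 0.9632 = 5.3549 m.
Error at 48.4° = 5e-05° × 111195 × cos 48.4° ≈ 5.5598 × 0.6639 = 3.6913 m.
The ratio reduces to cos 15.6° / cos 48.4° = 0.9632/0.6639 ≈ 1.4507.

1.45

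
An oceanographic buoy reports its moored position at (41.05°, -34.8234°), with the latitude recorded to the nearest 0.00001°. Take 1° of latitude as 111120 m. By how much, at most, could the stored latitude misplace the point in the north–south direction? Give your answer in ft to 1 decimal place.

1.8 ft

Rounding to 5 decimal places leaves the latitude within ±5e-06° of the true value.
Along the meridian that is 5e-06° × 111120 m/° = 0.5556 m.
In feet: 0.5556 m ÷ 0.3048 ≈ 1.8228 ft.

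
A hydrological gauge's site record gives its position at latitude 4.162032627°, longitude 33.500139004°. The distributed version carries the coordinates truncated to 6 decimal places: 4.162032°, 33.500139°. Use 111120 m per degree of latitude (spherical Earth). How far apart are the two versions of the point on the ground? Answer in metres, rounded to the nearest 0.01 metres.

Δlat = 4.162032627 − 4.162032 = +0.000000627°; Δlon = 33.500139004 − 33.500139 = +0.000000004°.
North–south shift: 0.000000627 × 111120 = 0.0696722 m.
East–west at this latitude: 0.000000004° × 111120 × cos 4.16203° ≈ 0.000000004 × 110827 = 0.000443308 m.
Hypotenuse of the two orthogonal shifts: √(0.0696722² + 0.000443308²) = 0.0696737 m.

0.07 metres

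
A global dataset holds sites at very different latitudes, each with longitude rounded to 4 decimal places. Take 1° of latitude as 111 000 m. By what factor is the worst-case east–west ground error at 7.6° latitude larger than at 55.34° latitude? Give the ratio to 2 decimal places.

1.74

Rounding to 4 decimal places leaves the longitude within ±5e-05° of the true value.
At 7.6°: 5e-05° × 111000 × cos 7.6° = 5e-05 × 111000 × 0.9912 ≈ 5.5012 m.
At 55.34°: 5e-05° × 111000 × cos 55.34° = 5e-05 × 111000 × 0.5687 ≈ 3.1563 m.
Ratio: 5.5012 / 3.1563 = cos 7.6° / cos 55.34° ≈ 1.7429.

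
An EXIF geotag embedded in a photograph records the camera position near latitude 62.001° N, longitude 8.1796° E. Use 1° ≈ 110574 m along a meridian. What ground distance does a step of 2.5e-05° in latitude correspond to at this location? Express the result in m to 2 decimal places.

Along a meridian 2.5e-05° is 2.5e-05 × 110574 = 2.76435 m.

2.76 m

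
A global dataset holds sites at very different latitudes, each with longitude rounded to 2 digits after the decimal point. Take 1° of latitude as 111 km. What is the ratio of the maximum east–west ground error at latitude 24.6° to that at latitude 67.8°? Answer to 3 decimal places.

2.406

Rounding to 2 decimal places leaves the longitude within ±0.005° of the true value.
At 24.6°: 0.005° × 111000 × cos 24.6° = 0.005 × 111000 × 0.9092 ≈ 504.63 m.
Error at 67.8° = 0.005° × 111000 × cos 67.8° ≈ 555 × 0.3778 = 209.7 m.
Ratio: 504.63 / 209.7 = cos 24.6° / cos 67.8° ≈ 2.4064.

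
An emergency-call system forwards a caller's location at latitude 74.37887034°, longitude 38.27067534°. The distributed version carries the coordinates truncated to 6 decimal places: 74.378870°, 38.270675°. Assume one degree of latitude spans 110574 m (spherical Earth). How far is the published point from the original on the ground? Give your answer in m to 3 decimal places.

Δlat = 74.37887034 − 74.378870 = +0.00000034°; Δlon = 38.27067534 − 38.270675 = +0.00000034°.
N–S: 0.00000034° × 110574 m/° = 0.0375952 m.
E–W at 74.3789°: 0.00000034° × 110574 × cos 74.3789° = 0.00000034 × 110574 × 0.2693 ≈ 0.0101234 m.
Hypotenuse of the two orthogonal shifts: √(0.0375952² + 0.0101234²) = 0.0389343 m.

0.039 m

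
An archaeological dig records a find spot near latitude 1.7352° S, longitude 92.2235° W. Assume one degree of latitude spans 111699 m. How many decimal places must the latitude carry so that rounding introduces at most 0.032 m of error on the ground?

One degree of latitude covers 111699 m.
With N decimal places the half-ulp bound is 0.5·10⁻ᴺ°, or 0.5·10⁻ᴺ × 111699 m on the ground.
Setting 55849.5 × 10⁻ᴺ ≤ 0.032 gives 10ᴺ ≥ 1.745e+06, i.e. N ≥ 6.24.
So 7 decimal places suffice (0.00558 m); 6 would allow up to 0.0558 m.

7 decimal places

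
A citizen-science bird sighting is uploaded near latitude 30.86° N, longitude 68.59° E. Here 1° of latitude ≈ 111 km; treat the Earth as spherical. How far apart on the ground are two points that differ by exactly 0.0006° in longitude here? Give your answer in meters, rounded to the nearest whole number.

0.0006° of longitude at 30.86° is 0.0006 × 111000 × cos 30.86° ≈ 0.0006 × 95285 = 57.171 m.

57 meters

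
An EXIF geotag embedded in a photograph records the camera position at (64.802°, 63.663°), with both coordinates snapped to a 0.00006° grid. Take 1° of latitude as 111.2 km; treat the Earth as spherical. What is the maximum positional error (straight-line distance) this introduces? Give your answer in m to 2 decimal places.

3.63 m

With a 0.00006° grid the true value lies within half a step, ±0.00006°/2 = ±3e-05°, of the stored one.
N–S: 3e-05° × 111200 m/° = 3.336 m.
E–W at 64.802°: 3e-05° × 111200 × cos 64.802° = 3e-05 × 111200 × 0.4257 ≈ 1.42029 m.
The two errors are perpendicular, so the maximum displacement is √(3.336² + 1.42029²) ≈ 3.62576 m.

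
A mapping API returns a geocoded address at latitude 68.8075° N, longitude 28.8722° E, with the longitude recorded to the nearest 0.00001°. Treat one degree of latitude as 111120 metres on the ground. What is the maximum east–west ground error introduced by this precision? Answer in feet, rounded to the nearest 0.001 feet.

0.659 feet

Rounding to 5 decimal places leaves the longitude within ±5e-06° of the true value.
One degree of longitude at 68.8075° is 111120 × cos 68.8075° ≈ 111120 × 0.3615 = 40170.2 m.
Maximum E–W displacement: 5e-06 × 40170.2 = 0.200851 m.
Converting: 0.200851 m × 3.2808 ft/m ≈ 0.65896 ft.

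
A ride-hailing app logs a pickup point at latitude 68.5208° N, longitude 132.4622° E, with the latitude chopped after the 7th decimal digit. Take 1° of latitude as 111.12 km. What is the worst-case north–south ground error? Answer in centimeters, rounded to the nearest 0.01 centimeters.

1.11 centimeters

Truncating at 7 decimal places can drop up to a full unit in the last place, so the latitude may be off by as much as 1e-07°.
Along the meridian that is 1e-07° × 111120 m/° = 0.011112 m.
That is 0.011112 m = 1.1112 cm.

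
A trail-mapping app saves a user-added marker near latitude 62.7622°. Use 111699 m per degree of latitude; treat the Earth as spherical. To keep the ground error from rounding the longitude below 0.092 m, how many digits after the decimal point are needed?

At 62.7622° one degree of longitude covers 111699 × cos 62.7622° ≈ 111699 × 0.4577 ≈ 51122.9 m.
Rounding to N decimal places gives at most 0.5 × 10⁻ᴺ degrees of error, i.e. 0.5 × 10⁻ᴺ × 51122.9 m.
Need 0.5 × 51122.9 × 10⁻ᴺ ≤ 0.092 → 10⁻ᴺ ≤ 3.599e-06, so N ≥ 5.44.
N = 5 would give 0.256 m (too coarse); N = 6 gives 0.0256 m ≤ 0.092 m.

6 decimal places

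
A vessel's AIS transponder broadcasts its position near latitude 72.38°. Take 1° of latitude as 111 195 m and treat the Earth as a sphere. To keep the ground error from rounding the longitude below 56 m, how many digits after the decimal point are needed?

3

At 72.38° one degree of longitude covers 111195 × cos 72.38° ≈ 111195 × 0.3027 ≈ 33659 m.
N decimal places → at most half a unit in the last place, 0.5 × 10⁻ᴺ° = 33659/2 × 10⁻ᴺ m.
Setting 16829.5 × 10⁻ᴺ ≤ 56 gives 10ᴺ ≥ 300.5, i.e. N ≥ 2.48.
N = 2 would give 168 m (too coarse); N = 3 gives 16.8 m ≤ 56 m.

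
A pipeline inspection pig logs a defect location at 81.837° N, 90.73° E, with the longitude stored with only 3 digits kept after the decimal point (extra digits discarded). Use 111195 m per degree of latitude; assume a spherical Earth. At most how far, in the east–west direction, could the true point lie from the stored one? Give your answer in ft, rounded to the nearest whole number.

52 ft

Truncating at 3 decimal places can drop up to a full unit in the last place, so the longitude may be off by as much as 0.001°.
One degree of longitude at 81.837° is 111195 × cos 81.837° ≈ 111195 × 0.1420 = 15788.5 m.
So at most 0.001° × 15788.5 ≈ 15.7885 m east–west.
In feet: 15.7885 m ÷ 0.3048 ≈ 51.8 ft.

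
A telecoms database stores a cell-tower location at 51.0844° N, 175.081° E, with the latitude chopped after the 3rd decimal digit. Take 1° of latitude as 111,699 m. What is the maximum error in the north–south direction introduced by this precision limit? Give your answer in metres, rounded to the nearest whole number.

112 metres

Truncating at 3 decimal places can drop up to a full unit in the last place, so the latitude may be off by as much as 0.001°.
Along the meridian that is 0.001° × 111699 m/° = 111.699 m.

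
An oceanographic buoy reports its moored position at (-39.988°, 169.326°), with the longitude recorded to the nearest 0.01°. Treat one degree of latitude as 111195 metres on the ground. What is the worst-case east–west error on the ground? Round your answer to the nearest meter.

Rounding to 2 decimal places leaves the longitude within ±0.005° of the true value.
At latitude 39.988° a degree of longitude spans 111195 m × cos 39.988° = 111195 × 0.7662 ≈ 85195.3 m.
So at most 0.005° × 85195.3 ≈ 425.976 m east–west.

426 meters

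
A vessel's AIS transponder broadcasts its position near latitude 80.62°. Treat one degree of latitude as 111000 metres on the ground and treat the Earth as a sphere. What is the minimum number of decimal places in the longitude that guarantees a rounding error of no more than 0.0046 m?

7 decimal places

At 80.62° one degree of longitude covers 111000 × cos 80.62° ≈ 111000 × 0.1630 ≈ 18091 m.
Rounding to N decimal places gives at most 0.5 × 10⁻ᴺ degrees of error, i.e. 0.5 × 10⁻ᴺ × 18091 m.
Setting 9045.48 × 10⁻ᴺ ≤ 0.0046 gives 10ᴺ ≥ 1.966e+06, i.e. N ≥ 6.29.
At 6 places the error can reach 0.00905 m, but 7 places keeps it to 0.000905 m.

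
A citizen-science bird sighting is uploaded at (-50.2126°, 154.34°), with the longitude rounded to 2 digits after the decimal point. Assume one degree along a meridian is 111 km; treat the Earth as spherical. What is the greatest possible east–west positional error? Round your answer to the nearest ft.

1165 ft

Rounding to 2 decimal places leaves the longitude within ±0.005° of the true value.
At latitude 50.2126° a degree of longitude spans 111000 m × cos 50.2126° = 111000 × 0.6399 ≈ 71033.4 m.
So at most 0.005° × 71033.4 ≈ 355.167 m east–west.
In feet: 355.167 m ÷ 0.3048 ≈ 1165.2 ft.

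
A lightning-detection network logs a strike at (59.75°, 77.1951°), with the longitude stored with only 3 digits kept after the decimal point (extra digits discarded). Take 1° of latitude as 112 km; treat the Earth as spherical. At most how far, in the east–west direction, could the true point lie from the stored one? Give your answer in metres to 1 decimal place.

Truncating at 3 decimal places can drop up to a full unit in the last place, so the longitude may be off by as much as 0.001°.
Parallels shrink by cos φ, so at 59.75° a degree of longitude is 112000 × 0.5038 ≈ 56422.7 m.
Maximum E–W displacement: 0.001 × 56422.7 = 56.4227 m.

56.4 metres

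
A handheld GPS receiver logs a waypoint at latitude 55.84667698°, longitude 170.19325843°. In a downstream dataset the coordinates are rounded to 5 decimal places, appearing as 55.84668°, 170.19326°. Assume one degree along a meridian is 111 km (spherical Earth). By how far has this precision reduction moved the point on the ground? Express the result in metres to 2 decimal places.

Δlat = 55.84667698 − 55.84668 = -0.00000302°; Δlon = 170.19325843 − 170.19326 = -0.00000157°.
N–S: -0.00000302° × 111000 m/° = -0.33522 m.
E–W at 55.8467°: -0.00000157° × 111000 × cos 55.8467° = -0.00000157 × 111000 × 0.5614 ≈ -0.0978368 m.
Combined displacement = (0.33522² + 0.0978368²)^½ ≈ 0.349206 m.

0.35 metres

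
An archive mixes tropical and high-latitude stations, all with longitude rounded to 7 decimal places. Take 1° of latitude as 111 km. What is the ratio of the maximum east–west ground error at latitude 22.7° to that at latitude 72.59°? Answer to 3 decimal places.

3.083

Rounding to 7 decimal places leaves the longitude within ±5e-08° of the true value.
Error at 22.7° = 5e-08° × 111000 × cos 22.7° ≈ 0.00555 × 0.9225 = 0.0051201 m.
At 72.59°: 5e-08° × 111000 × cos 72.59° = 5e-08 × 111000 × 0.2992 ≈ 0.0016606 m.
Ratio: 0.0051201 / 0.0016606 = cos 22.7° / cos 72.59° ≈ 3.0833.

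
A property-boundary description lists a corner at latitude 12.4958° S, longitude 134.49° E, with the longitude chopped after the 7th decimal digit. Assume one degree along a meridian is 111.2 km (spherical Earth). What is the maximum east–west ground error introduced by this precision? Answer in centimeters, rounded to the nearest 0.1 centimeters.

1.1 centimeters

Truncating at 7 decimal places can drop up to a full unit in the last place, so the longitude may be off by as much as 1e-07°.
One degree of longitude at 12.4958° is 111200 × cos 12.4958° ≈ 111200 × 0.9763 = 108566 m.
East–west error: 1e-07° × 108566 m/° ≈ 0.0108566 m.
That is 0.0108566 m = 1.0857 cm.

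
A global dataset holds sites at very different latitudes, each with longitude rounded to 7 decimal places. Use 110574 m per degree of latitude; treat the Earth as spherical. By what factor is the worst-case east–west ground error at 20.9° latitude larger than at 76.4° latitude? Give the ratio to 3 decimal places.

3.973

Rounding to 7 decimal places leaves the longitude within ±5e-08° of the true value.
Error at 20.9° = 5e-08° × 110574 × cos 20.9° ≈ 0.0055287 × 0.9342 = 0.0051649 m.
Error at 76.4° = 5e-08° × 110574 × cos 76.4° ≈ 0.0055287 × 0.2351 = 0.0013 m.
Ratio: 0.0051649 / 0.0013 = cos 20.9° / cos 76.4° ≈ 3.9729.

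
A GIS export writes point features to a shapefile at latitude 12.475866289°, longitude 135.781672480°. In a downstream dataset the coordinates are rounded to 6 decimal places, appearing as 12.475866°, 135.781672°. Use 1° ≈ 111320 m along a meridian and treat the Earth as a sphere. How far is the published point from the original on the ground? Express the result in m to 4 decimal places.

Δlat = 12.475866289 − 12.475866 = +0.000000289°; Δlon = 135.781672480 − 135.781672 = +0.000000480°.
N–S: 0.000000289° × 111320 m/° = 0.0321715 m.
East–west at this latitude: 0.000000480° × 111320 × cos 12.4759° ≈ 0.000000480 × 108691 = 0.0521719 m.
Combined displacement = (0.0321715² + 0.0521719²)^½ ≈ 0.0612936 m.

0.0613 m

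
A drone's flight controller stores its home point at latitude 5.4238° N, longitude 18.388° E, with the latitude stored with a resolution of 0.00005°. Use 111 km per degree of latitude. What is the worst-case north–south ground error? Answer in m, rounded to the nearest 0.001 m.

2.775 m

With a 0.00005° grid the true value lies within half a step, ±0.00005°/2 = ±2.5e-05°, of the stored one.
So the N–S error is at most 2.5e-05 × 111000 = 2.775 m.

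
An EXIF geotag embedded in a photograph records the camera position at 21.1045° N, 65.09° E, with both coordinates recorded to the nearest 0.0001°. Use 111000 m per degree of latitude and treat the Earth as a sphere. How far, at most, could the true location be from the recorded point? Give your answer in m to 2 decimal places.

7.59 m

Rounding to 4 decimal places leaves each coordinate within ±5e-05° of the true value.
North–south component: 5e-05° × 111000 = 5.55 m.
E–W at 21.1045°: 5e-05° × 111000 × cos 21.1045° = 5e-05 × 111000 × 0.9329 ≈ 5.17774 m.
Worst case both components are at the extreme and orthogonal: √(5.55² + 5.17774²) ≈ 7.59022 m.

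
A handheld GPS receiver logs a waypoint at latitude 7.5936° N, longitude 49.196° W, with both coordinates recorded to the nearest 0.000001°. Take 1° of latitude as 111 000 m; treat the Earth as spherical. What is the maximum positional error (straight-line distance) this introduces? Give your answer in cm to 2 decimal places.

7.81 cm

Rounding to 6 decimal places leaves each coordinate within ±5e-07° of the true value.
N–S: 5e-07° × 111000 m/° = 0.0555 m.
Longitude error → 5e-07 × 111000 × cos 7.5936° = 5e-07 × 111000 × 0.9912 ≈ 0.0550133 m.
Combining orthogonally: (0.0555² + 0.0550133²)^½ ≈ 0.0781454 m.
That is 0.0781454 m = 7.8145 cm.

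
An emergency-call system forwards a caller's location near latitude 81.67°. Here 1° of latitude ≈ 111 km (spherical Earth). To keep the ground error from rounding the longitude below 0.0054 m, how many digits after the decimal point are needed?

At 81.67° one degree of longitude covers 111000 × cos 81.67° ≈ 111000 × 0.1449 ≈ 16081 m.
Rounding to N decimal places gives at most 0.5 × 10⁻ᴺ degrees of error, i.e. 0.5 × 10⁻ᴺ × 16081 m.
Need 0.5 × 16081 × 10⁻ᴺ ≤ 0.0054 → 10⁻ᴺ ≤ 6.716e-07, so N ≥ 6.17.
So 7 decimal places suffice (0.000804 m); 6 would allow up to 0.00804 m.

7 decimal places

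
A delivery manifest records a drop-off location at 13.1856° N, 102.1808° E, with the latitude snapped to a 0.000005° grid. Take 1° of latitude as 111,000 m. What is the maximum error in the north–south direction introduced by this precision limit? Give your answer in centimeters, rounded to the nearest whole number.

28 centimeters

With a 0.000005° grid the true value lies within half a step, ±0.000005°/2 = ±2.5e-06°, of the stored one.
So the N–S error is at most 2.5e-06 × 111000 = 0.2775 m.
That is 0.2775 m = 27.75 cm.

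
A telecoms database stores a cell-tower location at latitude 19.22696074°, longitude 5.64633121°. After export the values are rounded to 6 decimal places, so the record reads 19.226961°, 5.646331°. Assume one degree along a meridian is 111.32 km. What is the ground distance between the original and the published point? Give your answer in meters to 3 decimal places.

0.036 meters

Δlat = 19.22696074 − 19.226961 = -0.00000026°; Δlon = 5.64633121 − 5.646331 = +0.00000021°.
North–south shift: -0.00000026 × 111320 = -0.0289432 m.
East–west at this latitude: 0.00000021° × 111320 × cos 19.227° ≈ 0.00000021 × 105111 = 0.0220733 m.
Combined displacement = (0.0289432² + 0.0220733²)^½ ≈ 0.0363997 m.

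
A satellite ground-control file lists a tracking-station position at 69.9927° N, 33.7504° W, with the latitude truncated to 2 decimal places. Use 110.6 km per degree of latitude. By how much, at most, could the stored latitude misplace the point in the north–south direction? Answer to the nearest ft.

3629 ft

Truncating at 2 decimal places can drop up to a full unit in the last place, so the latitude may be off by as much as 0.01°.
North–south distance: 0.01° × 110600 m/° = 1106 m.
In feet: 1106 m ÷ 0.3048 ≈ 3628.6 ft.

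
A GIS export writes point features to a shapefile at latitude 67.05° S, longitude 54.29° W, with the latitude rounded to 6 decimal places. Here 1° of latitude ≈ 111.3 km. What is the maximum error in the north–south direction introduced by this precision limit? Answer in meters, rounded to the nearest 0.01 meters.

Rounding to 6 decimal places leaves the latitude within ±5e-07° of the true value.
Along the meridian that is 5e-07° × 111300 m/° = 0.05565 m.

0.06 meters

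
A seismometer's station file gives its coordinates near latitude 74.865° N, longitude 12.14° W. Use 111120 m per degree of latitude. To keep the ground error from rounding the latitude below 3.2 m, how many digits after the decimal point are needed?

5 decimal places

One degree of latitude covers 111120 m.
N decimal places → at most half a unit in the last place, 0.5 × 10⁻ᴺ° = 111120/2 × 10⁻ᴺ m.
Need 0.5 × 111120 × 10⁻ᴺ ≤ 3.2 → 10⁻ᴺ ≤ 5.760e-05, so N ≥ 4.24.
N = 4 would give 5.56 m (too coarse); N = 5 gives 0.556 m ≤ 3.2 m.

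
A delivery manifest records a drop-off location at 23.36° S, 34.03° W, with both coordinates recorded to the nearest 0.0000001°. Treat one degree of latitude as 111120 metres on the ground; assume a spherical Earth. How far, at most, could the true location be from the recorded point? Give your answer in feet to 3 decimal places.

Rounding to 7 decimal places leaves each coordinate within ±5e-08° of the true value.
N–S: 5e-08° × 111120 m/° = 0.005556 m.
East–west component at 23.36°: 5e-08° × 111120 × cos 23.36° ≈ 5e-08 × 102012 ≈ 0.00510058 m.
Combining orthogonally: (0.005556² + 0.00510058²)^½ ≈ 0.00754222 m.
Converting: 0.00754222 m × 3.2808 ft/m ≈ 0.024745 ft.

0.025 feet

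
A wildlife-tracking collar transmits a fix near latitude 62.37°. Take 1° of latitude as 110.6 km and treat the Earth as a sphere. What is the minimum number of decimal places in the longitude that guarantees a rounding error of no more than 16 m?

At 62.37° one degree of longitude covers 110600 × cos 62.37° ≈ 110600 × 0.4638 ≈ 51291.9 m.
Rounding to N decimal places gives at most 0.5 × 10⁻ᴺ degrees of error, i.e. 0.5 × 10⁻ᴺ × 51291.9 m.
Need 0.5 × 51291.9 × 10⁻ᴺ ≤ 16 → 10⁻ᴺ ≤ 6.239e-04, so N ≥ 3.20.
N = 3 would give 25.6 m (too coarse); N = 4 gives 2.56 m ≤ 16 m.

4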